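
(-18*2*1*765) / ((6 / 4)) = -18360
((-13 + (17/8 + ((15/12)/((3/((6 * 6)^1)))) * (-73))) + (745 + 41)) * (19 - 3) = -5118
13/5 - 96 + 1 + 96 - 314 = -1552/5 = -310.40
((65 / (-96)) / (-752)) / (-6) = -65 / 433152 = -0.00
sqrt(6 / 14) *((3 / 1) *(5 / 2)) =15 *sqrt(21) / 14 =4.91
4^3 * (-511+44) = -29888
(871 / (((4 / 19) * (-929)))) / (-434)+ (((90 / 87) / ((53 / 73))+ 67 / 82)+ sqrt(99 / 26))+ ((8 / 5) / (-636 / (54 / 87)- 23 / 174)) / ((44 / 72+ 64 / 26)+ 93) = 3 * sqrt(286) / 26+ 4587733764971017132831 / 2037026444062738028600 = 4.20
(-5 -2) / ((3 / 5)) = -35 / 3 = -11.67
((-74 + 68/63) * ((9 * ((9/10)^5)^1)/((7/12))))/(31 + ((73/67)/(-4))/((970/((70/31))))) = -27326359227357/1275104796875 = -21.43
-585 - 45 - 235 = -865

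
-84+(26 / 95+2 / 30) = -23843 / 285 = -83.66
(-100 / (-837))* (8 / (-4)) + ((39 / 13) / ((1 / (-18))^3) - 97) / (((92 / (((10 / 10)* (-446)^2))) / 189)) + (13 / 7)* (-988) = -7189252014.79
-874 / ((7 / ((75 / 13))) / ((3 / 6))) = -32775 / 91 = -360.16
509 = 509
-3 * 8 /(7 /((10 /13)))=-240 /91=-2.64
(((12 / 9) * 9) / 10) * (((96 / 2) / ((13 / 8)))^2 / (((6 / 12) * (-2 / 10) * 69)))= -589824 / 3887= -151.74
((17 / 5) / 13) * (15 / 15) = 17 / 65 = 0.26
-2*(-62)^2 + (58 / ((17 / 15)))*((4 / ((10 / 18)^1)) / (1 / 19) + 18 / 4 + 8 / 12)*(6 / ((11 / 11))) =610370 / 17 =35904.12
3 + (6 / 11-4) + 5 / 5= 6 / 11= 0.55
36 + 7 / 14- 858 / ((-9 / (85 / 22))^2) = -36122 / 297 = -121.62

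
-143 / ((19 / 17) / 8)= -19448 / 19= -1023.58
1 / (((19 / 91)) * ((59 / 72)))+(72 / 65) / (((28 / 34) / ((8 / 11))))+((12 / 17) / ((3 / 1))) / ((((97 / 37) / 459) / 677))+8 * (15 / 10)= 15188568839952 / 544228685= 27908.43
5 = 5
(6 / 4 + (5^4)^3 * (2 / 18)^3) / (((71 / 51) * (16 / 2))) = 8300818429 / 276048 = 30070.20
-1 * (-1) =1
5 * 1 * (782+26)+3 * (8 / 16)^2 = 16163 / 4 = 4040.75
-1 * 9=-9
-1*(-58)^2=-3364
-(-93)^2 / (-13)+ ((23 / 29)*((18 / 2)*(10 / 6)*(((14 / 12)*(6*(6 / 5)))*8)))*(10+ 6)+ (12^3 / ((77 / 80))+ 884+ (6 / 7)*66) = 470048489 / 29029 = 16192.38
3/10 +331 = 3313/10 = 331.30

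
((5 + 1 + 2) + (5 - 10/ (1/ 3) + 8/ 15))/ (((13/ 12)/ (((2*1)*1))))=-152/ 5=-30.40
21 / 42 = 1 / 2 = 0.50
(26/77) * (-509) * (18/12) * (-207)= 4109157/77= 53365.68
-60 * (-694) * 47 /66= 326180 /11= 29652.73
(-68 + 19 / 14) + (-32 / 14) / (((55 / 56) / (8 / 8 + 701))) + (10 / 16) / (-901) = -4718715521 / 2775080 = -1700.39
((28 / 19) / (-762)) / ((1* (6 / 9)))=-7 / 2413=-0.00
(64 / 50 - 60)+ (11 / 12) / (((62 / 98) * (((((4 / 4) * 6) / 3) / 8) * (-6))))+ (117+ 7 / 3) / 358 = -827969 / 13950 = -59.35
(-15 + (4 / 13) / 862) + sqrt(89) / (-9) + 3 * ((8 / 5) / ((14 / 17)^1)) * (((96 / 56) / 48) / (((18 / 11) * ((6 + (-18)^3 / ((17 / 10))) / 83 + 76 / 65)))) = -16.05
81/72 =1.12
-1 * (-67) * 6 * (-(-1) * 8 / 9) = 1072 / 3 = 357.33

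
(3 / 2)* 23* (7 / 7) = 69 / 2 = 34.50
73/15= 4.87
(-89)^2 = 7921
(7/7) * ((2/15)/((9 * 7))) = 2/945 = 0.00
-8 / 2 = -4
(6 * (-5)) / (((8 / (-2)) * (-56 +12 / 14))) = -105 / 772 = -0.14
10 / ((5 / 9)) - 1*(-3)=21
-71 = -71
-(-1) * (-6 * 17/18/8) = -17/24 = -0.71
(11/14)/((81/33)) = 121/378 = 0.32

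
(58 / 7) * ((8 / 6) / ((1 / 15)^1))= 1160 / 7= 165.71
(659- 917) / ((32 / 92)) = -741.75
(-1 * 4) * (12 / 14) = -24 / 7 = -3.43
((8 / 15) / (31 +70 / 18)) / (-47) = -0.00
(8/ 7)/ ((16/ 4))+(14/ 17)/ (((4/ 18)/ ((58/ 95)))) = 28808/ 11305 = 2.55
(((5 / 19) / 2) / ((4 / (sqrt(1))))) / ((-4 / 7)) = -35 / 608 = -0.06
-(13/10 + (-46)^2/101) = -22473/1010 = -22.25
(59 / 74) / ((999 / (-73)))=-4307 / 73926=-0.06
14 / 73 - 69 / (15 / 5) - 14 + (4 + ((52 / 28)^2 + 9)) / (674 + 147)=-108036485 / 2936717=-36.79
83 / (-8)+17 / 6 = -181 / 24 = -7.54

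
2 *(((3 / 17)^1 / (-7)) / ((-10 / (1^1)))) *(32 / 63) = 32 / 12495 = 0.00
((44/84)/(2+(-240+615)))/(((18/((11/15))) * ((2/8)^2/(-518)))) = -0.47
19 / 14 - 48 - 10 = -793 / 14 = -56.64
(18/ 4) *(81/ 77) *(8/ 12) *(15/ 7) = 6.76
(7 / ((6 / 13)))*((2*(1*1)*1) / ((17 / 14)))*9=224.82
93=93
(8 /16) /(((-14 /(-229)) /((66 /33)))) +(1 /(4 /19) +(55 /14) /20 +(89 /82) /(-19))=926855 /43624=21.25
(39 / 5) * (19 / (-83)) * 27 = -20007 / 415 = -48.21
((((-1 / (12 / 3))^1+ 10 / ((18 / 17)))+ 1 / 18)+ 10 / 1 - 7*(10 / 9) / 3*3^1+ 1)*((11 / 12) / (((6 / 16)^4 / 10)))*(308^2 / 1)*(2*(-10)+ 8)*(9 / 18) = -2398890475520 / 729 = -3290659088.50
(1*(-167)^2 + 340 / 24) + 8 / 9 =27904.06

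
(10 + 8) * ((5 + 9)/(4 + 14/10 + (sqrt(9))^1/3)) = 315/8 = 39.38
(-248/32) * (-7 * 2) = 217/2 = 108.50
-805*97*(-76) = 5934460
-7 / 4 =-1.75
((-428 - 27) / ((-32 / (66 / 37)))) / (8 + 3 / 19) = 57057 / 18352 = 3.11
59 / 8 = 7.38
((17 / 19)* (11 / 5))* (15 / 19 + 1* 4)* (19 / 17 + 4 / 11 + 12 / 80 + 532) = 181616071 / 36100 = 5030.92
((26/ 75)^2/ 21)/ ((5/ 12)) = 2704/ 196875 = 0.01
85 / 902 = 0.09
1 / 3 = 0.33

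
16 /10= 1.60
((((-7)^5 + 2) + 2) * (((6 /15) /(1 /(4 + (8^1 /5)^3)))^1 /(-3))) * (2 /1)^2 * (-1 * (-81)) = 3673001376 /625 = 5876802.20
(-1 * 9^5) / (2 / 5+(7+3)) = -295245 / 52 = -5677.79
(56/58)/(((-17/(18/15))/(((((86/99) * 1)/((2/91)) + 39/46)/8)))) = -1287013/3741870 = -0.34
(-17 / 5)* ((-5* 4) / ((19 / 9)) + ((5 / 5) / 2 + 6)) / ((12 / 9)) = 5763 / 760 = 7.58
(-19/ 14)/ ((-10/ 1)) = 19/ 140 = 0.14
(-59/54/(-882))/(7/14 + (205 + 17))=59/10597230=0.00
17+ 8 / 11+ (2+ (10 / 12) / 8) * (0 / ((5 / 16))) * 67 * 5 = 195 / 11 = 17.73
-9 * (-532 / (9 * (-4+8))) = 133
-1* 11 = -11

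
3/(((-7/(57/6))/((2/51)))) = -19/119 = -0.16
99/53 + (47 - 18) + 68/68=1689/53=31.87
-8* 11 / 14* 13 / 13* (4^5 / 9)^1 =-45056 / 63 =-715.17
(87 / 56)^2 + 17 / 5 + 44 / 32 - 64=-890803 / 15680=-56.81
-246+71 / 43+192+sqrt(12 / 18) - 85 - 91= -227.53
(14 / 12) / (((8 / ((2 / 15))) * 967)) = 7 / 348120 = 0.00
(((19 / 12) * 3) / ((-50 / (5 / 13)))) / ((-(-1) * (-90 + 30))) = 19 / 31200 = 0.00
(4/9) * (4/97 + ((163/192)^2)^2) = 73909258801/296591818752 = 0.25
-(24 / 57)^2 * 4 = -256 / 361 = -0.71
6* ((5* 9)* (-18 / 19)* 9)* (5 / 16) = -54675 / 76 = -719.41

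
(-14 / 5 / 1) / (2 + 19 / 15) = -6 / 7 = -0.86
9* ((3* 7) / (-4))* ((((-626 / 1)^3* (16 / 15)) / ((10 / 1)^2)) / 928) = 1931850711 / 14500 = 133231.08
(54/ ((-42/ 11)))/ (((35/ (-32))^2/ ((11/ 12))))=-92928/ 8575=-10.84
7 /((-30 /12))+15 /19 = -191 /95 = -2.01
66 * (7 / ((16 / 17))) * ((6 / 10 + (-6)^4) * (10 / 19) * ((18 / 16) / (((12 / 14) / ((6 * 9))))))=14435106147 / 608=23741950.90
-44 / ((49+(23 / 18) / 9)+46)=-7128 / 15413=-0.46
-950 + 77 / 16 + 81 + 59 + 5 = -12803 / 16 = -800.19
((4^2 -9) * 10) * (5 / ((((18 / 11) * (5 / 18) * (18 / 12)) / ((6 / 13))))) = 236.92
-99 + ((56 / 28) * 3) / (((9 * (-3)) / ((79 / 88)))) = -39283 / 396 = -99.20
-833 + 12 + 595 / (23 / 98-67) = -829.91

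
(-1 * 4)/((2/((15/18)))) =-5/3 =-1.67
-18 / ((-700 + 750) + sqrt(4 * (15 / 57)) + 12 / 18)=-38988 / 109699 + 81 * sqrt(95) / 109699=-0.35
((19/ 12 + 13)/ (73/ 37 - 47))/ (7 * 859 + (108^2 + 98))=-37/ 2030616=-0.00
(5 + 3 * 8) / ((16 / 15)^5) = 21.00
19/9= 2.11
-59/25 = -2.36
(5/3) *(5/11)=25/33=0.76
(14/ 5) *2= 28/ 5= 5.60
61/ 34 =1.79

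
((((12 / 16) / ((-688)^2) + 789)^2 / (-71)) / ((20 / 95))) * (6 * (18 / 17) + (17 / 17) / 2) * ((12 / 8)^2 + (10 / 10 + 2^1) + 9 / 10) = -1215184936023748717625169 / 692310611454853120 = -1755259.73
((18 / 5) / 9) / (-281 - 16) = -2 / 1485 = -0.00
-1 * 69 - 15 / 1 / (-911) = -62844 / 911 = -68.98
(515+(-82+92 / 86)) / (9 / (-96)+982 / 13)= 1552928 / 269911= 5.75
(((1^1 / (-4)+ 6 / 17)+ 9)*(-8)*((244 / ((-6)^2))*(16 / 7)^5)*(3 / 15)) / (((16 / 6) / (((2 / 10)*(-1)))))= 9898295296 / 21428925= 461.91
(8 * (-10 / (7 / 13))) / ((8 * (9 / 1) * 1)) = -130 / 63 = -2.06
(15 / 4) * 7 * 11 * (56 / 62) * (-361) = -2918685 / 31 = -94151.13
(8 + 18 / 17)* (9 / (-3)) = -462 / 17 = -27.18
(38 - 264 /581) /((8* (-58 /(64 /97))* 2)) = -43628 /1634353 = -0.03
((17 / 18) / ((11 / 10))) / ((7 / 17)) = 1445 / 693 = 2.09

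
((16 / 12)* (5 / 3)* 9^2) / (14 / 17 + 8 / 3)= 4590 / 89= 51.57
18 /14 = 9 /7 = 1.29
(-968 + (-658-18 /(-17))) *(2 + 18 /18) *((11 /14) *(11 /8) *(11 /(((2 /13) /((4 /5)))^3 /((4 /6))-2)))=242334882504 /8321551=29121.36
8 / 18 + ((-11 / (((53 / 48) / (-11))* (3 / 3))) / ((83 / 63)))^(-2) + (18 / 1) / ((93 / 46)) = 38797711293823 / 4150457853696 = 9.35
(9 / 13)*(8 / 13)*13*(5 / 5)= 72 / 13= 5.54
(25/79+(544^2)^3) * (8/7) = 16379870974671061192/553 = 29620019845698121.50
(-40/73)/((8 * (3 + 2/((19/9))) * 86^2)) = -19/8098620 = -0.00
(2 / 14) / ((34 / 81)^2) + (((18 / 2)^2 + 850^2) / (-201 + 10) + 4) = -3778.34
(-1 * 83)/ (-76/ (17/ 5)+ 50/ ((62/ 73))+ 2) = -2.15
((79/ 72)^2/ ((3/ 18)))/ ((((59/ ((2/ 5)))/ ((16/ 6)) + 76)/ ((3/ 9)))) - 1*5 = -1695569/ 340362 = -4.98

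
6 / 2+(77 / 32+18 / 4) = 9.91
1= 1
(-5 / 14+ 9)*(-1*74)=-4477 / 7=-639.57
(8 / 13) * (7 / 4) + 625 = 8139 / 13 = 626.08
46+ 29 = 75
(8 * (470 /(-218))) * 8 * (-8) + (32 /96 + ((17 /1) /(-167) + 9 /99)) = 663277213 /600699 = 1104.18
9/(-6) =-3/2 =-1.50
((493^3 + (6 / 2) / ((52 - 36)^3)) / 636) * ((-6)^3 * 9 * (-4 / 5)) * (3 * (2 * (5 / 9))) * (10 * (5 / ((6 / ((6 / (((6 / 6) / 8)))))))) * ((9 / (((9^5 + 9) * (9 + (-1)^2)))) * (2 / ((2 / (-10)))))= -331287064475625 / 5564576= -59535005.81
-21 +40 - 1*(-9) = 28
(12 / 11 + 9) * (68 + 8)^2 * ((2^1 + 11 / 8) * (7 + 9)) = 34621344 / 11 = 3147394.91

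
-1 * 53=-53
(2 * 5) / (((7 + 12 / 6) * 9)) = 0.12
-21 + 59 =38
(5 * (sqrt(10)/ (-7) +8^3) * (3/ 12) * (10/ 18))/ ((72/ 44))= 17600/ 81 -275 * sqrt(10)/ 4536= 217.09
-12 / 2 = -6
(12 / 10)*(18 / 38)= 54 / 95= 0.57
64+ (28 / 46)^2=34052 / 529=64.37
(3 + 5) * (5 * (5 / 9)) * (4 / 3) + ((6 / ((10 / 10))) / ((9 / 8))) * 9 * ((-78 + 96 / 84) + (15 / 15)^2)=-682576 / 189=-3611.51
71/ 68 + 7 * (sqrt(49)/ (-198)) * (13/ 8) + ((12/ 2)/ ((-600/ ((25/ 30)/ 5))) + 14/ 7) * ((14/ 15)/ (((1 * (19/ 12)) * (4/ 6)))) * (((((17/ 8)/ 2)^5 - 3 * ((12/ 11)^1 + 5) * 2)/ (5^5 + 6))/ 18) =269121985340479/ 419933661954048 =0.64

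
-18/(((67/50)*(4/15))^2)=-1265625/8978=-140.97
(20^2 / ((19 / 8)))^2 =10240000 / 361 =28365.65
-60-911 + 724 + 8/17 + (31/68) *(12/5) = -20862/85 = -245.44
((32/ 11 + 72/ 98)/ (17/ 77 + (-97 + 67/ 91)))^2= 651883024/ 452892658729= 0.00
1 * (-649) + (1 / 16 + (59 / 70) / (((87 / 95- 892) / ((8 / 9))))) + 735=86.06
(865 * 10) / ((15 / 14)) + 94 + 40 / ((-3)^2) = 73546 / 9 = 8171.78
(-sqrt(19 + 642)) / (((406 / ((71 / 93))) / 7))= -71 * sqrt(661) / 5394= -0.34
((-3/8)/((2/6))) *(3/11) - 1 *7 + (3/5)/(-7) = -22769/3080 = -7.39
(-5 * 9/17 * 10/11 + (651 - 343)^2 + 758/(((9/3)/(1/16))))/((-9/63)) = -2980667935/4488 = -664141.70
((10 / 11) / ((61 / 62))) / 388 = 155 / 65087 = 0.00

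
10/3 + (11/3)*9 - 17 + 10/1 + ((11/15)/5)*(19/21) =29.47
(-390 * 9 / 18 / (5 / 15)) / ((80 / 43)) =-5031 / 16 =-314.44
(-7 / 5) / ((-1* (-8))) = -7 / 40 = -0.18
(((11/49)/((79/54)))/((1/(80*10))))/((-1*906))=-79200/584521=-0.14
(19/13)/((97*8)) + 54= 544771/10088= 54.00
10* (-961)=-9610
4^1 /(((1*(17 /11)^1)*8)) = 11 /34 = 0.32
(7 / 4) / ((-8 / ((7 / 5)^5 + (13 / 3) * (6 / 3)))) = -921697 / 300000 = -3.07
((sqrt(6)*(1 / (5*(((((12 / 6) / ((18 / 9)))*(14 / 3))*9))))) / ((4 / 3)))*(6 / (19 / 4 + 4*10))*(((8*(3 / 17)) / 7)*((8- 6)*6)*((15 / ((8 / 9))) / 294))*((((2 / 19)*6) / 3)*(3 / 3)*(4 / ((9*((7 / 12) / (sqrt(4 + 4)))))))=41472*sqrt(3) / 971730319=0.00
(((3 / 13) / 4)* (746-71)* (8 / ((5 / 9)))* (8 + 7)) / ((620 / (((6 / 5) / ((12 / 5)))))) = 10935 / 1612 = 6.78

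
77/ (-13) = -77/ 13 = -5.92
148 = 148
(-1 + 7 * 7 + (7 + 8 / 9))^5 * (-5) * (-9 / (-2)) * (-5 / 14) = 4381793076.89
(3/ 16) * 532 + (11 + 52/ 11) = 5081/ 44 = 115.48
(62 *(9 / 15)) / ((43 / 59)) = 10974 / 215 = 51.04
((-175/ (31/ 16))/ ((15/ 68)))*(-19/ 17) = 42560/ 93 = 457.63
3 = 3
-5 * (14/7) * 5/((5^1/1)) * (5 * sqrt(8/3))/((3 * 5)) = -20 * sqrt(6)/9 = -5.44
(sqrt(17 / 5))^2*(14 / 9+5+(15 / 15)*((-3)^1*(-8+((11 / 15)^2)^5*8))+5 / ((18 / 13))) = 216236866211653 / 1922167968750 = 112.50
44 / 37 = 1.19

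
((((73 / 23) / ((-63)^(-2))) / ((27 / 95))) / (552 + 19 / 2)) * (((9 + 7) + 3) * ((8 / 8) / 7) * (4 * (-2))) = -44273040 / 25829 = -1714.08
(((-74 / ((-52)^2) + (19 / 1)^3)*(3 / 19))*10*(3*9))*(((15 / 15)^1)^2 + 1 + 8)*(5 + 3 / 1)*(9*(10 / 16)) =845032287375 / 6422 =131583974.99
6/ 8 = 3/ 4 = 0.75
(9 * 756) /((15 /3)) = 6804 /5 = 1360.80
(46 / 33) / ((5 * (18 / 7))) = 161 / 1485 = 0.11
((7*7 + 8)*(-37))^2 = 4447881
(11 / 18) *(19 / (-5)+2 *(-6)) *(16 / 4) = -1738 / 45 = -38.62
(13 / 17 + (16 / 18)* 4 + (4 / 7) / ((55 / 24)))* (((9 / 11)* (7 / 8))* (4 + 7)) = 269173 / 7480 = 35.99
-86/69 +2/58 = -2425/2001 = -1.21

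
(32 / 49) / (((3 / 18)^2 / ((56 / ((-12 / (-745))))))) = 572160 / 7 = 81737.14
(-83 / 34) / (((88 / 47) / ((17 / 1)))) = -3901 / 176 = -22.16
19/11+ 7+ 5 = 151/11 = 13.73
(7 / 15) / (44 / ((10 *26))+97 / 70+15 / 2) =637 / 12360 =0.05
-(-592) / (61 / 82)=48544 / 61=795.80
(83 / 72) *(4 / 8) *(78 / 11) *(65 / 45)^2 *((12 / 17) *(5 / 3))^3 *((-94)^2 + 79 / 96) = 19336841948125 / 157589388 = 122703.96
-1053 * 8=-8424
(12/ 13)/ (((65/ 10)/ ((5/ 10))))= 12/ 169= 0.07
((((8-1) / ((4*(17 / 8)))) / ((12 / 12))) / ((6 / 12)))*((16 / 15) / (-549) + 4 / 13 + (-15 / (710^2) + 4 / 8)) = 2434981255 / 1834858467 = 1.33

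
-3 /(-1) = 3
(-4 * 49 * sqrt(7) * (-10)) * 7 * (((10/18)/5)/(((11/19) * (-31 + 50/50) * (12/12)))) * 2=-52136 * sqrt(7)/297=-464.44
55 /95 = 11 /19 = 0.58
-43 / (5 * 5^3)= -43 / 625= -0.07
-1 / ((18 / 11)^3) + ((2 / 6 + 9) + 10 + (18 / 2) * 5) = 64.11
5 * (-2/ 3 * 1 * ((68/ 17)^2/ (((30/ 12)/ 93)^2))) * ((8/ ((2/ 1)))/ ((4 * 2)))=-184512/ 5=-36902.40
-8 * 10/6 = -13.33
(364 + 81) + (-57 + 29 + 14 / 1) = 431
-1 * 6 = -6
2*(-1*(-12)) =24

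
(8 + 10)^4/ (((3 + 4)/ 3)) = 314928/ 7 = 44989.71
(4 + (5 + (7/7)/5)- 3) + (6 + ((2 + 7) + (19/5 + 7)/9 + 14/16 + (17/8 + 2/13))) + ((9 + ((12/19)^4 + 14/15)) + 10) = 231998158/5082519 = 45.65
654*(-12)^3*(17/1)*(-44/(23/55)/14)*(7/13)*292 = 6787949921280/299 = 22702173649.77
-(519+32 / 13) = -6779 / 13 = -521.46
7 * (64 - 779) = -5005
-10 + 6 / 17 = -164 / 17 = -9.65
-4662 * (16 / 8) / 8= -2331 / 2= -1165.50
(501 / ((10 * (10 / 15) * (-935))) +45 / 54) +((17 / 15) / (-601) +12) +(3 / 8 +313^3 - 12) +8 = 689253874518199 / 22477400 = 30664306.13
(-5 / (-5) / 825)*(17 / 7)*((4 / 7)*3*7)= 68 / 1925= 0.04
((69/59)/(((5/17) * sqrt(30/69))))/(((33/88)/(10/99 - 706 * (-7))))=765215152 * sqrt(230)/146025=79473.12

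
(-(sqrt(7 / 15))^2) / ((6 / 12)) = -14 / 15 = -0.93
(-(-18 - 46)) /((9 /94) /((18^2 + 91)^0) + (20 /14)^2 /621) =183060864 /283261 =646.26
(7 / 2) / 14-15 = -59 / 4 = -14.75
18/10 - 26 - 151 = -876/5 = -175.20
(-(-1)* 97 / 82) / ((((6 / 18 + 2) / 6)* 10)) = 873 / 2870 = 0.30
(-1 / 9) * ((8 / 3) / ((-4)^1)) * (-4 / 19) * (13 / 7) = -0.03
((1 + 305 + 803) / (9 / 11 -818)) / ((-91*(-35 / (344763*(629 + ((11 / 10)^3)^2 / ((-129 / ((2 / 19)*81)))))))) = -1080455127029621831961 / 11695340702500000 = -92383.38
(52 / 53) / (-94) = -0.01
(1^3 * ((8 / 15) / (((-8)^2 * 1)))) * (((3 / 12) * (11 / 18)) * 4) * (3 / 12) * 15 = 11 / 576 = 0.02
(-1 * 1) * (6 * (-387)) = 2322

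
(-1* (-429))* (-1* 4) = -1716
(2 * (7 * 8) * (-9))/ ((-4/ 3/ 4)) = 3024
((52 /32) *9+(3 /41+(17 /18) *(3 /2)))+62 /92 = 379963 /22632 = 16.79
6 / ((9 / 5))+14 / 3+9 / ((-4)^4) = 2057 / 256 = 8.04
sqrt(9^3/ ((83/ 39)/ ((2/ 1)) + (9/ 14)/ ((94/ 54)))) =22.55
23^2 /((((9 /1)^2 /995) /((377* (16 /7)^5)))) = 208075054120960 /1361367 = 152842733.90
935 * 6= 5610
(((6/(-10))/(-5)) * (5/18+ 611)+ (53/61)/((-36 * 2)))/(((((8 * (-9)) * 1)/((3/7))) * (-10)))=8052871/184464000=0.04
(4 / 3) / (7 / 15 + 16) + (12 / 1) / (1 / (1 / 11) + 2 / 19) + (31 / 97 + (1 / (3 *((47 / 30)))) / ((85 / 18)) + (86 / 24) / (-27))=1823643821387 / 1308708527724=1.39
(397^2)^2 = 24840596881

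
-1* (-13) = 13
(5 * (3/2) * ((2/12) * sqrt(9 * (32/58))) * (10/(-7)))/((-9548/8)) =300 * sqrt(29)/484561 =0.00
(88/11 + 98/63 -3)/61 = 59/549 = 0.11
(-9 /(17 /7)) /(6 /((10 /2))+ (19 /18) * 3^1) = -1890 /2227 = -0.85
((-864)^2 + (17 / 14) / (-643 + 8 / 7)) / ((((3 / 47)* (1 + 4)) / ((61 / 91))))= 211339267943 / 134790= 1567915.04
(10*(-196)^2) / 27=384160 / 27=14228.15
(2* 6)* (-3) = -36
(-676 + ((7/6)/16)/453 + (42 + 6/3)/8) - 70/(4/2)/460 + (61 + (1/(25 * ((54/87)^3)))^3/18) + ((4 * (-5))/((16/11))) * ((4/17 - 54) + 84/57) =6848136978480380545850951/62582424297110064000000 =109.43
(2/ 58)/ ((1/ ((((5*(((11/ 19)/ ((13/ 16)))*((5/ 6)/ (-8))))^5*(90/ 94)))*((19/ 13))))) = -7863818359375/ 23149101419930889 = -0.00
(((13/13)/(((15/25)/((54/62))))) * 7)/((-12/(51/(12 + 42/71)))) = -126735/36952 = -3.43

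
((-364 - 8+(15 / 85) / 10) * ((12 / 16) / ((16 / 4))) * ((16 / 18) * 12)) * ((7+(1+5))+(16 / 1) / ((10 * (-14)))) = -9586.52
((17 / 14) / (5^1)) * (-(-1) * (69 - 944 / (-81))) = 111061 / 5670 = 19.59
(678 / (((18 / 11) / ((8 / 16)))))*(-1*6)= -1243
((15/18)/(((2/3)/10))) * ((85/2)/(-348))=-2125/1392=-1.53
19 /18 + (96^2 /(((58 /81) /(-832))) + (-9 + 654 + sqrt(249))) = -5589424807 /522 + sqrt(249) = -10707694.58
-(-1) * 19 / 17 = 19 / 17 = 1.12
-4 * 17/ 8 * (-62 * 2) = 1054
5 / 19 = 0.26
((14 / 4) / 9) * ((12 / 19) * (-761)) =-10654 / 57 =-186.91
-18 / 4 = -9 / 2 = -4.50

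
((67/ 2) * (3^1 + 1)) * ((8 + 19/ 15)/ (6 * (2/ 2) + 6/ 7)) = 181.09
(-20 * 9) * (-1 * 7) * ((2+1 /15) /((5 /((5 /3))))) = 868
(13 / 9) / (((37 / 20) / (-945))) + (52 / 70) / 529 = -737.84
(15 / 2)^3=3375 / 8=421.88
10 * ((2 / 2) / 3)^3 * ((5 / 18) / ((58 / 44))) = 550 / 7047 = 0.08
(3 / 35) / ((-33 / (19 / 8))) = -19 / 3080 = -0.01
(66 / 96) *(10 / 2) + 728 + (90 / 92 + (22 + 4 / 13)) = 3610597 / 4784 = 754.72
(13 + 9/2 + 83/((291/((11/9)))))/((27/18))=93491/7857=11.90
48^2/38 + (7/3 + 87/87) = 3646/57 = 63.96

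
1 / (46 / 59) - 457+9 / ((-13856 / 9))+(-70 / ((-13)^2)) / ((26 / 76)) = -319925768899 / 700157536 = -456.93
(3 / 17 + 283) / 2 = 2407 / 17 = 141.59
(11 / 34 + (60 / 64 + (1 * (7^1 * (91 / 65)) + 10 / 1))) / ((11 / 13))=372359 / 14960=24.89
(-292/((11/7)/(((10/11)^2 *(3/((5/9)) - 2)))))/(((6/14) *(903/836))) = -52816960/46827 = -1127.92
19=19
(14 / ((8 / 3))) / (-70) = -0.08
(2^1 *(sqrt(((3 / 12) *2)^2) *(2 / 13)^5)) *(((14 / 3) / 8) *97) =0.00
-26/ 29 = -0.90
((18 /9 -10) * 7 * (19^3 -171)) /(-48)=23408 /3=7802.67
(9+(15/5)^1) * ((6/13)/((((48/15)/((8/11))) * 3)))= 60/143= 0.42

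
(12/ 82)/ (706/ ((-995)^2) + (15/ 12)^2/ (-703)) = -22271602400/ 229730339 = -96.95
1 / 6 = 0.17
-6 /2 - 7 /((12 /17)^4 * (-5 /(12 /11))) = 299527 /95040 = 3.15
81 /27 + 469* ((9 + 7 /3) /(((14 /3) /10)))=11393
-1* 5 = -5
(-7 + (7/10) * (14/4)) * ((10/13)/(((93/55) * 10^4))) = -77/372000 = -0.00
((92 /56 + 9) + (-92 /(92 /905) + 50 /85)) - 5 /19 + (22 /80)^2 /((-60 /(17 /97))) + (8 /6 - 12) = -6349307528959 /7018144000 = -904.70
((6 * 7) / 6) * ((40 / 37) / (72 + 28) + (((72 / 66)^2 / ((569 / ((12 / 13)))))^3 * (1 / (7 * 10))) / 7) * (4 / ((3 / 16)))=4497063472360695712384 / 2785569446171418811905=1.61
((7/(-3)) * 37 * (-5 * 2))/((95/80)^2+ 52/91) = 4641280/10653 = 435.68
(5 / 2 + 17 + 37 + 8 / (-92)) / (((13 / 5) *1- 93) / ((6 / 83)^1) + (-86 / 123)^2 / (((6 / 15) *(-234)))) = -22966956675 / 509120995258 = -0.05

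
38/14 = 19/7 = 2.71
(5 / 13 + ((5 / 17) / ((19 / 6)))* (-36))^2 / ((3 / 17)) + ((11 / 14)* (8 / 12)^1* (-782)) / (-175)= 66012618577 / 1270512425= 51.96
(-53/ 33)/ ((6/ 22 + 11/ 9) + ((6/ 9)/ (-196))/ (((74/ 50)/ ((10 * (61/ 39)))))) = -1249157/ 1134779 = -1.10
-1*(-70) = 70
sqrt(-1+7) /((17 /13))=13* sqrt(6) /17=1.87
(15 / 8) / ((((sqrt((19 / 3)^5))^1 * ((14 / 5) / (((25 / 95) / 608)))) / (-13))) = -43875 * sqrt(57) / 8874338816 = -0.00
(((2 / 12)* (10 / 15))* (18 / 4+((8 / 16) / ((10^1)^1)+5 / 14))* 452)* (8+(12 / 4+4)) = 25877 / 7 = 3696.71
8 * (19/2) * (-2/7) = -152/7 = -21.71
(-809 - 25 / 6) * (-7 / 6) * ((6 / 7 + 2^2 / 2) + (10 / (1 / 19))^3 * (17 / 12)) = 497792928745 / 54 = 9218387569.35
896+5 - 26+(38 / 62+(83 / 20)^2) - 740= 1895159 / 12400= 152.84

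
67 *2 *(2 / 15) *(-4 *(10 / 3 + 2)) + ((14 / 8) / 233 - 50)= -18082349 / 41940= -431.15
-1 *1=-1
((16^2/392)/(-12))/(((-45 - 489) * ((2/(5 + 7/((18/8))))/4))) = 584/353241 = 0.00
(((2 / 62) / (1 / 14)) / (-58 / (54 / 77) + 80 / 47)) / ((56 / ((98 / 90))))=-6909 / 63730420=-0.00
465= 465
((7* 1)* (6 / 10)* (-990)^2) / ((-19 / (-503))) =2070559260 / 19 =108976803.16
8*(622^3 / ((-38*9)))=-962567392 / 171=-5629049.08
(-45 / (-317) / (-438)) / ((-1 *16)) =0.00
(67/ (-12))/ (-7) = 0.80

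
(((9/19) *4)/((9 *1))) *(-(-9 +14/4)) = 22/19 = 1.16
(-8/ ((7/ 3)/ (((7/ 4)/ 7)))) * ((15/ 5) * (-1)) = 18/ 7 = 2.57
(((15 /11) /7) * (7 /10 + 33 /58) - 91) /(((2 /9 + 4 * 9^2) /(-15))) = 27357885 /6515894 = 4.20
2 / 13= 0.15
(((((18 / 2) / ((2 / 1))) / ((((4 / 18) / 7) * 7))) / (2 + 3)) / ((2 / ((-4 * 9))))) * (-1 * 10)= 729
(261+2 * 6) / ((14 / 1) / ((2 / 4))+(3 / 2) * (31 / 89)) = 48594 / 5077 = 9.57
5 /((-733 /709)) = -3545 /733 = -4.84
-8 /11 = -0.73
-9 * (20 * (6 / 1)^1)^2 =-129600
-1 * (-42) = 42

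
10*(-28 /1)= -280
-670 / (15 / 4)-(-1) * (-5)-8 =-575 / 3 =-191.67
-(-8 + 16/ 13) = 88/ 13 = 6.77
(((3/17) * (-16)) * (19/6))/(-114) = 4/51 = 0.08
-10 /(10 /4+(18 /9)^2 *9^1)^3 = -80 /456533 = -0.00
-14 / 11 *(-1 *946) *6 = 7224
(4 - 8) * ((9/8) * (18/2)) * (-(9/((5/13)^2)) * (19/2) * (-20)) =-468163.80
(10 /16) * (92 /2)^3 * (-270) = -16425450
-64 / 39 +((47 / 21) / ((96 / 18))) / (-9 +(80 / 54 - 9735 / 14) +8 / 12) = -135952211 / 82815720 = -1.64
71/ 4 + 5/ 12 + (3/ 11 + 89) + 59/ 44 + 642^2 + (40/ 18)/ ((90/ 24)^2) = 7346703761/ 17820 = 412272.94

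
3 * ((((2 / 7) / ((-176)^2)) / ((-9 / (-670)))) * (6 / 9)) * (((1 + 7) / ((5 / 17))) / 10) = 0.00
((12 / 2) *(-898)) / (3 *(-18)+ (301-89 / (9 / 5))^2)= -218214 / 2560661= -0.09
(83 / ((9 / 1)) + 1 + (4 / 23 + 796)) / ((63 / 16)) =2670784 / 13041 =204.80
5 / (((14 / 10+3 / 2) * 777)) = 50 / 22533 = 0.00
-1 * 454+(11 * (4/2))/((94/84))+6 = -20132/47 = -428.34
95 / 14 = 6.79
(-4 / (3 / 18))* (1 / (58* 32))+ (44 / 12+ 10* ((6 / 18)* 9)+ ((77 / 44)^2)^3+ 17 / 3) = 24247367 / 356352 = 68.04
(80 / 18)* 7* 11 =3080 / 9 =342.22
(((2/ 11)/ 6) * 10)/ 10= 1/ 33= 0.03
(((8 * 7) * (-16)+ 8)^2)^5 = 304880506868562346036873396224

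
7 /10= 0.70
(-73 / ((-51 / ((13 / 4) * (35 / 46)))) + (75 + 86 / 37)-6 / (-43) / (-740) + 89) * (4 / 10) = 12680275489 / 186624300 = 67.95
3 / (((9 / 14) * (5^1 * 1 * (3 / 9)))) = 14 / 5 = 2.80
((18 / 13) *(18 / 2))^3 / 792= 59049 / 24167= 2.44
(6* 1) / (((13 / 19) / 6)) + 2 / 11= 52.80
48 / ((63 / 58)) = 928 / 21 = 44.19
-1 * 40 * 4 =-160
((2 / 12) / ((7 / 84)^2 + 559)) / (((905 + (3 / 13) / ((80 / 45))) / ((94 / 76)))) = 117312 / 287943645281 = 0.00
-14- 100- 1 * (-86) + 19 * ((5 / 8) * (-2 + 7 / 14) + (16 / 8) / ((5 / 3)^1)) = -1841 / 80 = -23.01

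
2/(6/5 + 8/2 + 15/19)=190/569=0.33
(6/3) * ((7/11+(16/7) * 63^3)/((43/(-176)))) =-201180896/43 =-4678625.49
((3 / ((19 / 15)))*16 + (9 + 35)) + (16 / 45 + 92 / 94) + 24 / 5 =88.03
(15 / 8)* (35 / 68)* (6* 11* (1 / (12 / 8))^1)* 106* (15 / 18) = 510125 / 136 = 3750.92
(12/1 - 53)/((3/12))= -164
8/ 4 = 2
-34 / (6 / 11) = -62.33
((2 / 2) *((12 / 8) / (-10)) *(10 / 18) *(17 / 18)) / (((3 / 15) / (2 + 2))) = -85 / 54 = -1.57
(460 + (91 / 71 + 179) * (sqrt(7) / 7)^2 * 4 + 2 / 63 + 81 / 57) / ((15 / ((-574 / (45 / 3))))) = -3933760498 / 2731725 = -1440.03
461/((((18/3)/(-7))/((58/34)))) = -93583/102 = -917.48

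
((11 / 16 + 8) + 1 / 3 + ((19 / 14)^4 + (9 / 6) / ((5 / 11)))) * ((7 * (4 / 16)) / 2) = 2263643 / 164640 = 13.75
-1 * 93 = -93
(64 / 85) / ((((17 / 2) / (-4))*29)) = -512 / 41905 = -0.01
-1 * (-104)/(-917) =-104/917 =-0.11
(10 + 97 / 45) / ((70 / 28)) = 1094 / 225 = 4.86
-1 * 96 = -96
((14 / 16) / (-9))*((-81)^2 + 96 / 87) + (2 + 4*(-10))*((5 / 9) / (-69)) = -91871303 / 144072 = -637.68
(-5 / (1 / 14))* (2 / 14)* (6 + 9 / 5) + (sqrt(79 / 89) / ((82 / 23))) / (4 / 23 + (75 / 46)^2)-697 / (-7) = 24334* sqrt(7031) / 21868457 + 151 / 7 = 21.66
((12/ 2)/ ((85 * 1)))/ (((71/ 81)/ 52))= 25272/ 6035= 4.19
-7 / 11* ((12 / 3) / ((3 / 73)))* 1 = -2044 / 33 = -61.94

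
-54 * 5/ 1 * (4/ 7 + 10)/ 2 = -9990/ 7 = -1427.14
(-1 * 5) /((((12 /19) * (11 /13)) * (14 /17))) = -20995 /1848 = -11.36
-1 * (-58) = 58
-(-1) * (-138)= -138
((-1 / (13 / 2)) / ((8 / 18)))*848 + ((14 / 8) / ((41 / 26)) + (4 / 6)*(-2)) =-939451 / 3198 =-293.76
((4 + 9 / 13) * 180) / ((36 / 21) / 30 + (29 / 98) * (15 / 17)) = 91463400 / 34463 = 2653.96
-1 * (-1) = 1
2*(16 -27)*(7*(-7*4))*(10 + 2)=51744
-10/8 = -5/4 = -1.25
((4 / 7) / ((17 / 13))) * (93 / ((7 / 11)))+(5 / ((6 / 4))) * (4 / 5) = 66.53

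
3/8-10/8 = -7/8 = -0.88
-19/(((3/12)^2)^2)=-4864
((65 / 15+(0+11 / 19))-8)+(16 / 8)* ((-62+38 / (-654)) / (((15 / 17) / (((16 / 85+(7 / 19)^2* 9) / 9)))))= -2001825746 / 79681725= -25.12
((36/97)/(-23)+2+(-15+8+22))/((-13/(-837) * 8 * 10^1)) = 31714767/2320240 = 13.67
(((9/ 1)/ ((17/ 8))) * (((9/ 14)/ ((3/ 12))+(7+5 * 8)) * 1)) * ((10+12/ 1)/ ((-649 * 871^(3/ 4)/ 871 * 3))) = -16656 * 871^(1/ 4)/ 7021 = -12.89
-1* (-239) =239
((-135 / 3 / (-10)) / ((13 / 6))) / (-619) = -27 / 8047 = -0.00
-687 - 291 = -978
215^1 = 215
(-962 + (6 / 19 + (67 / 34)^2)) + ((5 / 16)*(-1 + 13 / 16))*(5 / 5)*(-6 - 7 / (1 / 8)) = -670635197 / 702848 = -954.17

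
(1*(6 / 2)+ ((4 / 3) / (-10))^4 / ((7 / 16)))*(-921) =-326457967 / 118125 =-2763.67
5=5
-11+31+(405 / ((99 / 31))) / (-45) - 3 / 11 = 186 / 11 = 16.91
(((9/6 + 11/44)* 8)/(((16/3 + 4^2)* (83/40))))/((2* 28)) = 15/2656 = 0.01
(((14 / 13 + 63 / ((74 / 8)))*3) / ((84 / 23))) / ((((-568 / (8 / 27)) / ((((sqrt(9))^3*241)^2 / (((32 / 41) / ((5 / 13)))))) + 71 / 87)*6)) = 19369819799865 / 14636760834124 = 1.32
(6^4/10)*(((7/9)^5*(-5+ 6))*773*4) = 415737952/3645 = 114057.05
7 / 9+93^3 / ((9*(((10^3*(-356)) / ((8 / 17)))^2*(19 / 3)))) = 76114871663071 / 97861974750000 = 0.78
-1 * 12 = -12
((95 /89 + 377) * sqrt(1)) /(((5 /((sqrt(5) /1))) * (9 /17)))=190672 * sqrt(5) /1335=319.37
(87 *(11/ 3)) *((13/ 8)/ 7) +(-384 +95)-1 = -12093/ 56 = -215.95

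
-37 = -37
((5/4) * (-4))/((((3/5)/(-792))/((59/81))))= 129800/27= 4807.41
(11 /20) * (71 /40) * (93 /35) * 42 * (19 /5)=414.01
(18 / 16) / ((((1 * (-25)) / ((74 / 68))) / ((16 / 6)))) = -111 / 850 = -0.13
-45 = -45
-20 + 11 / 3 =-49 / 3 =-16.33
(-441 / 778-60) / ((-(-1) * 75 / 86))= -675401 / 9725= -69.45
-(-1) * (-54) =-54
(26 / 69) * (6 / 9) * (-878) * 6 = -91312 / 69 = -1323.36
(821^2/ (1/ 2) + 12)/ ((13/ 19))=25613786/ 13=1970291.23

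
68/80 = 17/20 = 0.85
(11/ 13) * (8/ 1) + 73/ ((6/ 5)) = 5273/ 78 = 67.60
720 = 720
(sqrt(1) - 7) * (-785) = 4710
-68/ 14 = -34/ 7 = -4.86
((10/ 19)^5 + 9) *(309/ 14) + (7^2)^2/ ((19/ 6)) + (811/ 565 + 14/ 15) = 11282836953295/ 11751565854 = 960.11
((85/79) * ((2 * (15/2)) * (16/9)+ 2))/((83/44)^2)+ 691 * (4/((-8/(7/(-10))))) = 8180379241/32653860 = 250.52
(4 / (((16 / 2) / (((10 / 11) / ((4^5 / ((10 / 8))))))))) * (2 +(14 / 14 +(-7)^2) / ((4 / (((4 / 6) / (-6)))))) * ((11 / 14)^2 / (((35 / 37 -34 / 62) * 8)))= 3469675 / 52716109824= 0.00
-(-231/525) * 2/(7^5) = 22/420175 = 0.00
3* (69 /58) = 207 /58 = 3.57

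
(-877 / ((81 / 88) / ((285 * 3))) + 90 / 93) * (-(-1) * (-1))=227283050 / 279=814634.59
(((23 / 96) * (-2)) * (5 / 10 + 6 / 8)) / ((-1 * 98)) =115 / 18816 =0.01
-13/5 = -2.60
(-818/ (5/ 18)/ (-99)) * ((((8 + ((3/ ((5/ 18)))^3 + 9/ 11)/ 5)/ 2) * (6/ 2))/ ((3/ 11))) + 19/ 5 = 1462901947/ 34375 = 42557.15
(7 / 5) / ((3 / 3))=7 / 5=1.40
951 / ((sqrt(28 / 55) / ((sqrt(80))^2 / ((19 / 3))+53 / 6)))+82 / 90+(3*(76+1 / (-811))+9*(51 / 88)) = 751901093 / 3211560+775699*sqrt(385) / 532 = 28843.74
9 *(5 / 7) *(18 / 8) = 405 / 28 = 14.46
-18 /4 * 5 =-45 /2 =-22.50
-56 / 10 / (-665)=4 / 475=0.01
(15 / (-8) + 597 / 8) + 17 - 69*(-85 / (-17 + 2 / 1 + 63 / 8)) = -55739 / 76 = -733.41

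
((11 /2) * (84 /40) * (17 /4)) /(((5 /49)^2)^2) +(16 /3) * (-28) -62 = 67883420581 /150000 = 452556.14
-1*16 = -16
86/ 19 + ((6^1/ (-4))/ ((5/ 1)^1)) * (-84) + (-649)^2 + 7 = 40017584/ 95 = 421237.73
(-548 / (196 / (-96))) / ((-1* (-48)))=274 / 49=5.59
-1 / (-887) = 1 / 887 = 0.00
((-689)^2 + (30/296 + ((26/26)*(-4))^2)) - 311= 70215063/148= 474426.10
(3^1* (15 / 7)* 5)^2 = 50625 / 49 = 1033.16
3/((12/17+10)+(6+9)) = 0.12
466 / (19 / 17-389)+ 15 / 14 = -857 / 6594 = -0.13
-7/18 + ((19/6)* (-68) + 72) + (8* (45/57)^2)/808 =-94320557/656298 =-143.72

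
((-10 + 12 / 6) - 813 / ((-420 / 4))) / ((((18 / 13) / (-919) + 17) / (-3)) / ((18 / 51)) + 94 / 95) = 0.02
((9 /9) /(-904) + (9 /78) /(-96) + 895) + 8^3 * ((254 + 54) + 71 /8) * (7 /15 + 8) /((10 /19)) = 1227282888579 /470080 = 2610795.80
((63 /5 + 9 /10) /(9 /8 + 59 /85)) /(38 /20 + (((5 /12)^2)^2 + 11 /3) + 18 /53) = 50444467200 /40352079277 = 1.25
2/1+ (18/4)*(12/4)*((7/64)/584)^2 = 5587862827/2793930752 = 2.00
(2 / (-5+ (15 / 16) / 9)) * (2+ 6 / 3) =-384 / 235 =-1.63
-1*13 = -13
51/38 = 1.34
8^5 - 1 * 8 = 32760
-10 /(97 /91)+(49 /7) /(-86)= -78939 /8342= -9.46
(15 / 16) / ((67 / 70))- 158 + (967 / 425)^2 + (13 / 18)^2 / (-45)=-10717653297409 / 70578135000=-151.86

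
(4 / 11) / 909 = 4 / 9999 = 0.00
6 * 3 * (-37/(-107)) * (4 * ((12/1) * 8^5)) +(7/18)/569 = 10728775877357/1095894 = 9789975.93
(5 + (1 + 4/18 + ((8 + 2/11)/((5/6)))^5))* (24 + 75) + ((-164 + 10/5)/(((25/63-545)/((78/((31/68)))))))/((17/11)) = 70330694297246176/7786157005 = 9032786.55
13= 13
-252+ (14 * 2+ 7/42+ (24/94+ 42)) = -51205/282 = -181.58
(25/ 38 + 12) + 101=4319/ 38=113.66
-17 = -17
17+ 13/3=21.33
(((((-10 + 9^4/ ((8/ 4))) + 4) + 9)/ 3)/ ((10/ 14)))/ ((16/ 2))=15323/ 80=191.54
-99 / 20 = -4.95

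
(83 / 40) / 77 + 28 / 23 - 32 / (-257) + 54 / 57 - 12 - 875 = -306022487513 / 345911720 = -884.68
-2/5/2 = -1/5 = -0.20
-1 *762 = -762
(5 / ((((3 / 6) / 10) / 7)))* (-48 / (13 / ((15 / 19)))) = -504000 / 247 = -2040.49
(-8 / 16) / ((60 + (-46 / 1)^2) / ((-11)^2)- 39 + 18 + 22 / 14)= 847 / 2448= 0.35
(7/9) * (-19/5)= -133/45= -2.96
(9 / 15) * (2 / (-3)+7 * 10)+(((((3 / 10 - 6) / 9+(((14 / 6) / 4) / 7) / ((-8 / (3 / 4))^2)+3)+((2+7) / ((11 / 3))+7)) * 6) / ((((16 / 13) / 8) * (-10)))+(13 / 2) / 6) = -23128937 / 6758400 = -3.42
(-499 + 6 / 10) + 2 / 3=-7466 / 15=-497.73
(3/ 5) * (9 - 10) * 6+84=402/ 5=80.40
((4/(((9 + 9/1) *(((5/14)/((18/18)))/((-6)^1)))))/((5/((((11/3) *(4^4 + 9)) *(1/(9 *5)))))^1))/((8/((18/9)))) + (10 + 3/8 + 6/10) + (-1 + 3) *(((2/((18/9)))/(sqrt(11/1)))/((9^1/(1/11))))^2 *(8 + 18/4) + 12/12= 57101123/7187400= 7.94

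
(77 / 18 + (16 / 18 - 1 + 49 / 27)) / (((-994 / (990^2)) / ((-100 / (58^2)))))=73280625 / 417977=175.32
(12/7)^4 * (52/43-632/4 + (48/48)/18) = -1353.63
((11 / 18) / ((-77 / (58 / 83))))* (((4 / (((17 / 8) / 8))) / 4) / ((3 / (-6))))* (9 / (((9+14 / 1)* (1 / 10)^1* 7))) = 37120 / 1590197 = 0.02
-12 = -12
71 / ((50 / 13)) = 18.46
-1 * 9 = -9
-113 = -113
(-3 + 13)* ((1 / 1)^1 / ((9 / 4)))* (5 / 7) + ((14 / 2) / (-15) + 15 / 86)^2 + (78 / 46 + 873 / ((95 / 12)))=195524304277 / 1696827300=115.23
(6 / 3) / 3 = 2 / 3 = 0.67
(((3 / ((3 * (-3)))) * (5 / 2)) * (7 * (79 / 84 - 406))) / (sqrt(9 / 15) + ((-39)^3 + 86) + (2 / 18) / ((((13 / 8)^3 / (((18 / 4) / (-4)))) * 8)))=-81066375769656875 / 2032211344505063472 - 821160881125 * sqrt(15) / 6096634033515190416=-0.04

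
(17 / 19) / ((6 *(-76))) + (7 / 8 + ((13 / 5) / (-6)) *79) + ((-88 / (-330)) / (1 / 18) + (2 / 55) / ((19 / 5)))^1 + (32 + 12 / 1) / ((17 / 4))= -18.20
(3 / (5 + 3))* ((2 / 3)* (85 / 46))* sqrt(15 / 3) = 85* sqrt(5) / 184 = 1.03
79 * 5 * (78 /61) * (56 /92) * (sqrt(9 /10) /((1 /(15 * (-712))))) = -1382013360 * sqrt(10) /1403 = -3114975.04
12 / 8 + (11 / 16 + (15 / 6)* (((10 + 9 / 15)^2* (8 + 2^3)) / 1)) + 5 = 360127 / 80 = 4501.59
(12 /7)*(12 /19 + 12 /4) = 6.23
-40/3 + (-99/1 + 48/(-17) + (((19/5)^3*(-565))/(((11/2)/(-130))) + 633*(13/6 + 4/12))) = 4119187163/5610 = 734257.96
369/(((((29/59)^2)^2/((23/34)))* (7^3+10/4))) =102840042807/8308429907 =12.38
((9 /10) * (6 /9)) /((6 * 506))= 1 /5060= 0.00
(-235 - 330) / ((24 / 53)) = -29945 / 24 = -1247.71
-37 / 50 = -0.74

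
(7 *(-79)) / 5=-553 / 5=-110.60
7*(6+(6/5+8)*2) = 854/5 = 170.80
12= 12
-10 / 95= -2 / 19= -0.11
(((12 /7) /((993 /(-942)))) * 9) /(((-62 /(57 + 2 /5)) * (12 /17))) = 984861 /51305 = 19.20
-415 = -415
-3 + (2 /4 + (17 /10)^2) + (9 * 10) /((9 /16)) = 16039 /100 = 160.39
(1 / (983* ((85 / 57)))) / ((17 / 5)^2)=285 / 4829479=0.00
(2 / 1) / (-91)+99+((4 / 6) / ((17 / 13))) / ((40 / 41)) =9235643 / 92820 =99.50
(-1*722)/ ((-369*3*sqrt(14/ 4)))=722*sqrt(14)/ 7749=0.35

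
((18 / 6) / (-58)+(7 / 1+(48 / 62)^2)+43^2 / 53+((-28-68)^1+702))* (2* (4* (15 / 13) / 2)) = 57466478070 / 19201741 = 2992.77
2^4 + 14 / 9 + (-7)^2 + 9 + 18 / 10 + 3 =3616 / 45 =80.36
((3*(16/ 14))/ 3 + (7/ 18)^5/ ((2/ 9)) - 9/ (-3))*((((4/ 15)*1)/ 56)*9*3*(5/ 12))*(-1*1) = -12294865/ 54867456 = -0.22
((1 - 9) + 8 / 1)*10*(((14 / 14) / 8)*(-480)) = 0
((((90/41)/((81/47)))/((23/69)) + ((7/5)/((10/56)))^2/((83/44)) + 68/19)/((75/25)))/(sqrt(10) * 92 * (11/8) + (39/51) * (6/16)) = -8570144322064/358819029063418125 + 11341597147445312 * sqrt(10)/1076457087190254375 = 0.03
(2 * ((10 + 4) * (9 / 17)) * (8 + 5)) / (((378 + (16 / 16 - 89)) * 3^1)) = 546 / 2465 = 0.22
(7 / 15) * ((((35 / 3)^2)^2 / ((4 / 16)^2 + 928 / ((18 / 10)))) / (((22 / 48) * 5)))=7.32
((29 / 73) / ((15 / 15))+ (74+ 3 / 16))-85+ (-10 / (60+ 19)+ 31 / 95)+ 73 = 550358827 / 8765840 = 62.78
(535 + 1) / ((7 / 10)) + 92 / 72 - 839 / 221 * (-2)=21569089 / 27846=774.58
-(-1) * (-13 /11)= -13 /11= -1.18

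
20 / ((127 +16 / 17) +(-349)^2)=85 / 518198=0.00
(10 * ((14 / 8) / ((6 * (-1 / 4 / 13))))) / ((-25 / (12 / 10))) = 182 / 25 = 7.28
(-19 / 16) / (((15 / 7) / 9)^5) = -77597919 / 50000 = -1551.96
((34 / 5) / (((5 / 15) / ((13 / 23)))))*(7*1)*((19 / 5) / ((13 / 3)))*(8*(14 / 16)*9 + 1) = 2604672 / 575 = 4529.86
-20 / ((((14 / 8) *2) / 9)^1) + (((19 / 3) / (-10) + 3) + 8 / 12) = -10163 / 210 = -48.40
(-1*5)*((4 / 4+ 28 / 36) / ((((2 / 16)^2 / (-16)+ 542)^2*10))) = -8388608 / 2772294930441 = -0.00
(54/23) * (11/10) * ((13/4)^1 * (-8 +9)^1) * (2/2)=3861/460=8.39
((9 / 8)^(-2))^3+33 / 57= 1.07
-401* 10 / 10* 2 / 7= -802 / 7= -114.57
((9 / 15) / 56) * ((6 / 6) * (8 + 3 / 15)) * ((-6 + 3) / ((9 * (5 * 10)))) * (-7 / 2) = 41 / 20000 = 0.00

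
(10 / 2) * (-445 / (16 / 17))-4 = -37889 / 16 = -2368.06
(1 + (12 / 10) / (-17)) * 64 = 5056 / 85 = 59.48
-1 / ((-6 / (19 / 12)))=19 / 72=0.26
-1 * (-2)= 2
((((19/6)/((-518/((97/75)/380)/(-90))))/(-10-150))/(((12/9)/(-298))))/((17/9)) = 390231/281792000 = 0.00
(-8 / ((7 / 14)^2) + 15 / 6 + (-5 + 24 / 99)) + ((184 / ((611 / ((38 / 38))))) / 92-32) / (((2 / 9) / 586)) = -3403902571 / 40326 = -84409.63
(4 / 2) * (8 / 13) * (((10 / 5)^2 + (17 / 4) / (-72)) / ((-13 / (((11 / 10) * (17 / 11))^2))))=-65603 / 60840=-1.08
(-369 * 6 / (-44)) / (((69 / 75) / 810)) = 44301.88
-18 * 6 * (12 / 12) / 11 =-108 / 11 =-9.82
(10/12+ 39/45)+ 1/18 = 79/45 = 1.76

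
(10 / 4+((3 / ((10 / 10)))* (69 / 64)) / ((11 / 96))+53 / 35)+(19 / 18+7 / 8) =947251 / 27720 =34.17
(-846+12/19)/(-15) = 5354/95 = 56.36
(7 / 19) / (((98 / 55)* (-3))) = -55 / 798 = -0.07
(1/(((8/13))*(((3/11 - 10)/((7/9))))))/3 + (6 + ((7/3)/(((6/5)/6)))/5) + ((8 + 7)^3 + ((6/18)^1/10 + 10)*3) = 394451351/115560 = 3413.39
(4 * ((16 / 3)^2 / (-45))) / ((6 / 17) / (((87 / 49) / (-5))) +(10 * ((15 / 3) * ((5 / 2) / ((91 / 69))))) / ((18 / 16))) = -22969856 / 756353025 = -0.03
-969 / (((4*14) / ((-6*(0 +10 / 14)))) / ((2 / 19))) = 765 / 98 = 7.81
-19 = -19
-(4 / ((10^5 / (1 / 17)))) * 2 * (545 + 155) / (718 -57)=-7 / 1404625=-0.00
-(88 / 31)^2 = -7744 / 961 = -8.06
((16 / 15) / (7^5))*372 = 1984 / 84035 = 0.02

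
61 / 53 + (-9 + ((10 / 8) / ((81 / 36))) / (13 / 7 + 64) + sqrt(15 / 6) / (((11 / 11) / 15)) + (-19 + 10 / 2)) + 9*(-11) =-26572490 / 219897 + 15*sqrt(10) / 2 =-97.12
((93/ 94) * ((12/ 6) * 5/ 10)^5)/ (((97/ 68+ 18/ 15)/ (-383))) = -6055230/ 41971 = -144.27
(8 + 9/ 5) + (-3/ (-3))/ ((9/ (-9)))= 44/ 5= 8.80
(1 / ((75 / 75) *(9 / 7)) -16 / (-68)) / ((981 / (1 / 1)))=155 / 150093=0.00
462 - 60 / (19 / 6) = 8418 / 19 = 443.05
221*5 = 1105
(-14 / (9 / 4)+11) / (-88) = -43 / 792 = -0.05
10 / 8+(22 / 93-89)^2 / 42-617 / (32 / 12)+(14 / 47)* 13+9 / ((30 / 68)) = -6234644387 / 341462520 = -18.26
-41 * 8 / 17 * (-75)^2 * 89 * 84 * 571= -7875928620000 / 17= -463289918823.53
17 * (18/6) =51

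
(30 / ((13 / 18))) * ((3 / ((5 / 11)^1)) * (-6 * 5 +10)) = -71280 / 13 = -5483.08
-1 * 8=-8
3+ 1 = 4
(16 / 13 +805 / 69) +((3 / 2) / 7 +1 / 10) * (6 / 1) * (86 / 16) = 125761 / 5460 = 23.03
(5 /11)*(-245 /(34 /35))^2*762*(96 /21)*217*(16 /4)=277910467800000 /3179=87420719660.27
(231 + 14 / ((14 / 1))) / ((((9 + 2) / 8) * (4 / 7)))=295.27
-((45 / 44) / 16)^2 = -2025 / 495616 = -0.00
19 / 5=3.80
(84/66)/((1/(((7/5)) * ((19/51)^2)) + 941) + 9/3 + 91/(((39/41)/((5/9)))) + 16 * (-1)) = 0.00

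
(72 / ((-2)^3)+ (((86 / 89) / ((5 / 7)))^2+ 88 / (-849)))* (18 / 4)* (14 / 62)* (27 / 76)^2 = -18720675391761 / 20068981450400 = -0.93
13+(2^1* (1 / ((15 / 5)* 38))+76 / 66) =8884 / 627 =14.17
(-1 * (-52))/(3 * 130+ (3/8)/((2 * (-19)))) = 15808/118557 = 0.13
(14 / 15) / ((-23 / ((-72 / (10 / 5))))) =168 / 115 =1.46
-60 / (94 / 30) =-900 / 47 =-19.15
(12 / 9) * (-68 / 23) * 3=-11.83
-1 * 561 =-561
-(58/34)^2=-841/289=-2.91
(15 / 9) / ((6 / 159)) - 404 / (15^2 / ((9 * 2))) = 1777 / 150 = 11.85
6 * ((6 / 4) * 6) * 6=324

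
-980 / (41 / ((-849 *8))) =6656160 / 41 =162345.37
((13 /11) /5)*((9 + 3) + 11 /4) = 3.49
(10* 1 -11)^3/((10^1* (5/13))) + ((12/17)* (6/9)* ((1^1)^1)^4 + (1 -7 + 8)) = 1879/850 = 2.21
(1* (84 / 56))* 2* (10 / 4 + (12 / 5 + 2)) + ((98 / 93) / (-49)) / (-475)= 1828849 / 88350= 20.70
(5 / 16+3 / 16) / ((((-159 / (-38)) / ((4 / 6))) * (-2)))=-19 / 477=-0.04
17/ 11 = 1.55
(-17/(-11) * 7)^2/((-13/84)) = -1189524/1573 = -756.21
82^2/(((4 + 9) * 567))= 6724/7371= 0.91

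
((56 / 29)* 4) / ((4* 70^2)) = 2 / 5075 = 0.00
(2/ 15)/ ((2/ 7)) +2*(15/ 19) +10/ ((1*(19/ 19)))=3433/ 285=12.05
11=11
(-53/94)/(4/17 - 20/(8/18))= 0.01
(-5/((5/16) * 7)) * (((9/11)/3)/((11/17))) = -816/847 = -0.96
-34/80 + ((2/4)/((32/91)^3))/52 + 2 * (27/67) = 52875073/87818240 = 0.60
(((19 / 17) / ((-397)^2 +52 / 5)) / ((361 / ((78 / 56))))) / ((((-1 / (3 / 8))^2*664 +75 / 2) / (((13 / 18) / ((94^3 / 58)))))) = 24505 / 84525178555555377584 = 0.00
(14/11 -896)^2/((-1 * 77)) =-13837852/1331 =-10396.58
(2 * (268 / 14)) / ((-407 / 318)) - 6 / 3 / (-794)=-33831079 / 1131053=-29.91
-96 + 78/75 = -2374/25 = -94.96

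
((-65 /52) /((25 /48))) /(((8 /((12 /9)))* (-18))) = 1 /45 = 0.02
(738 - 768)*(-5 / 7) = 150 / 7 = 21.43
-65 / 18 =-3.61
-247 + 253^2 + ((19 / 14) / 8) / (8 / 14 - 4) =24484589 / 384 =63761.95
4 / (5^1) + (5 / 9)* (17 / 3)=533 / 135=3.95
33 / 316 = 0.10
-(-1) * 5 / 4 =1.25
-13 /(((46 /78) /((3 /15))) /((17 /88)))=-0.85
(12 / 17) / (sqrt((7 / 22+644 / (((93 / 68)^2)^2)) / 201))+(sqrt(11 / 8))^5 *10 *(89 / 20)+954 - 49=103788 *sqrt(53675115372186) / 1031746903355+10769 *sqrt(22) / 512+905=1004.39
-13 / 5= -2.60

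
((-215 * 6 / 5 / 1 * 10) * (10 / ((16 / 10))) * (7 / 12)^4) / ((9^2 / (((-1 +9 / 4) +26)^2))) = -17116.50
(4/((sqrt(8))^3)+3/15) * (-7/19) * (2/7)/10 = -0.00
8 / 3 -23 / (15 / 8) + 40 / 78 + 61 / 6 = 421 / 390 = 1.08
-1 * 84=-84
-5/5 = -1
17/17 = 1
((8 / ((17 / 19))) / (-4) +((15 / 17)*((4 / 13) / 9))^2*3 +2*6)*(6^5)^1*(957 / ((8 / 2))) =887510116944 / 48841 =18171415.76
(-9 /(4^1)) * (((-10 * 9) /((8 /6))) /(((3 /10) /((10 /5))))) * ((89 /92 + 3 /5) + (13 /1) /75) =324297 /184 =1762.48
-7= -7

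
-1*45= -45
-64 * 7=-448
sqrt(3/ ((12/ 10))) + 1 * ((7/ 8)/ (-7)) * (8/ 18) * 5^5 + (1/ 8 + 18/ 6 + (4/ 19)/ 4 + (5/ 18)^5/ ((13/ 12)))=-828589196/ 4861701 + sqrt(10)/ 2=-168.85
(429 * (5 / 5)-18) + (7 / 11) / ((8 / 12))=9063 / 22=411.95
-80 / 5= -16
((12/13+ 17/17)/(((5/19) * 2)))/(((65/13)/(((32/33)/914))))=0.00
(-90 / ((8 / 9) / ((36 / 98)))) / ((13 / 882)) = -32805 / 13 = -2523.46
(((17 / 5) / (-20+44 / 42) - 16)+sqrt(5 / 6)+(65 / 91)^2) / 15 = -509301 / 487550+sqrt(30) / 90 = -0.98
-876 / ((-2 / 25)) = 10950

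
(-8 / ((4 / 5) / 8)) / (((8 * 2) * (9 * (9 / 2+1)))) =-10 / 99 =-0.10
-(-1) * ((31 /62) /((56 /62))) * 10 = 155 /28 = 5.54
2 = 2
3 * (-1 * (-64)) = 192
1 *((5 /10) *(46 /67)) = 23 /67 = 0.34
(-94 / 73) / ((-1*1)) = 94 / 73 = 1.29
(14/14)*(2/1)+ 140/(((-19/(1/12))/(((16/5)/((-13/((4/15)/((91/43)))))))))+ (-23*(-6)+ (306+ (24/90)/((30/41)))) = 107500304/240825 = 446.38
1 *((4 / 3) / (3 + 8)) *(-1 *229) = -916 / 33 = -27.76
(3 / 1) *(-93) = -279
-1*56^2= -3136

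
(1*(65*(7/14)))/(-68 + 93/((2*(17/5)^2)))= -18785/36979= -0.51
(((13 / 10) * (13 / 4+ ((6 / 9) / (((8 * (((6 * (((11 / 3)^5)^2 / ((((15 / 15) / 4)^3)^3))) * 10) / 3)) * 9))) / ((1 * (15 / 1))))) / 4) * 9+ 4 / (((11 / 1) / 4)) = 1192418840597784251693 / 108789443753672704000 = 10.96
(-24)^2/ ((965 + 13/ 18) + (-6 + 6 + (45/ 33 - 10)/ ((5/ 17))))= 0.62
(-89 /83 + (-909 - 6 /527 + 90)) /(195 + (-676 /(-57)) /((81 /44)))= -165617699760 /40681710719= -4.07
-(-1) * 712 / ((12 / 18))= 1068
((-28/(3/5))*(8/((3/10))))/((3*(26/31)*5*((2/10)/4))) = -694400/351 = -1978.35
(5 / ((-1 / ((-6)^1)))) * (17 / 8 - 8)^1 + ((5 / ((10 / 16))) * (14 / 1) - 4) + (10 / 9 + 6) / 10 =-12157 / 180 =-67.54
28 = 28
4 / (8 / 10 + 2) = 10 / 7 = 1.43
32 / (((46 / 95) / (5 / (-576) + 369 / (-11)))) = -20196905 / 9108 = -2217.49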